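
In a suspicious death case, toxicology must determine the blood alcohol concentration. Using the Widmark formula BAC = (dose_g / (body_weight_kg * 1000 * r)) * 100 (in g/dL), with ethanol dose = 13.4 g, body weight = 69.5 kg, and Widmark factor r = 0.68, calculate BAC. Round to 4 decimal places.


Applying the Widmark formula:
BAC = (dose_g / (body_wt * 1000 * r)) * 100
Denominator = 69.5 * 1000 * 0.68 = 47260
BAC = (13.4 / 47260) * 100
BAC = 0.0284 g/dL

0.0284


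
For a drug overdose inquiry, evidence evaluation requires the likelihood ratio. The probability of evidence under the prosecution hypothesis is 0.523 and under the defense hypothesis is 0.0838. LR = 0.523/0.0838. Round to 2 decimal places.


Likelihood ratio calculation:
LR = P(E|Hp) / P(E|Hd)
LR = 0.523 / 0.0838
LR = 6.24

6.24


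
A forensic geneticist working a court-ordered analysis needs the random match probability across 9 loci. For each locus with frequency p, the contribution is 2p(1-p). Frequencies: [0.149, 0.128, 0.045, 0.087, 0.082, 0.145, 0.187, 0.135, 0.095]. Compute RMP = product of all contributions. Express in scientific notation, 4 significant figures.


Computing RMP for 9 loci:
Locus 1: 2 * 0.149 * 0.851 = 0.253598
Locus 2: 2 * 0.128 * 0.872 = 0.223232
Locus 3: 2 * 0.045 * 0.955 = 0.08595
Locus 4: 2 * 0.087 * 0.913 = 0.158862
Locus 5: 2 * 0.082 * 0.918 = 0.150552
Locus 6: 2 * 0.145 * 0.855 = 0.24795
Locus 7: 2 * 0.187 * 0.813 = 0.304062
Locus 8: 2 * 0.135 * 0.865 = 0.23355
Locus 9: 2 * 0.095 * 0.905 = 0.17195
RMP = 3.523e-07

3.523e-07


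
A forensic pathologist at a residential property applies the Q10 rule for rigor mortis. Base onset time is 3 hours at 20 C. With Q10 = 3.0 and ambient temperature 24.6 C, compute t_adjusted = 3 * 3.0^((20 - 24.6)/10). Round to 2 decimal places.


Rigor mortis time adjustment:
Exponent = (T_ref - T_actual) / 10 = (20 - 24.6) / 10 = -0.46
Q10 factor = 3.0^-0.46 = 0.60329
t_adjusted = 3 * 0.60329 = 1.81 hours

1.81


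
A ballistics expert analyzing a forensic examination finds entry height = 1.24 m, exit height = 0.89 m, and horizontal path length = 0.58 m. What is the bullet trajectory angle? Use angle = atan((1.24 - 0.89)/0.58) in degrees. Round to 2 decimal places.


Bullet trajectory angle:
Height difference = 1.24 - 0.89 = 0.35 m
angle = atan(0.35 / 0.58)
angle = atan(0.603448)
angle = 31.11 degrees

31.11


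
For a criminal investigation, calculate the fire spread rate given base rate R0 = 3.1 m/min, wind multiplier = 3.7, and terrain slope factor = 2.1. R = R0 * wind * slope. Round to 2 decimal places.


Fire spread rate calculation:
R = R0 * wind_factor * slope_factor
= 3.1 * 3.7 * 2.1
= 11.47 * 2.1
= 24.09 m/min

24.09


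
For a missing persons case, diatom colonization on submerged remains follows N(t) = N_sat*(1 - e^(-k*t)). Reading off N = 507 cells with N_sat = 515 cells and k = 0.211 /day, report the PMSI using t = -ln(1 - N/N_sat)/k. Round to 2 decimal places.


PMSI from diatom colonization curve:
N / N_sat = 507 / 515 = 0.984466
1 - N/N_sat = 0.015534
ln(1 - N/N_sat) = -4.164724
t = -ln(1 - N/N_sat) / k = -(-4.164724) / 0.211 = 19.74 days

19.74


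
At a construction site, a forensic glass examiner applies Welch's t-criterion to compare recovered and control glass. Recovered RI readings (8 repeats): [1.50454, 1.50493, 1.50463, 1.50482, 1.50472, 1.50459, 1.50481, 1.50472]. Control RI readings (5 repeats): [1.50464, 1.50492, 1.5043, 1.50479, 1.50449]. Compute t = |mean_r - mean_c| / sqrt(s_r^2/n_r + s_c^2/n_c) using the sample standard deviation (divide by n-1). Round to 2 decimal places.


Welch's t-criterion for glass RI comparison:
Recovered mean = sum / n_r = 12.03776 / 8 = 1.50472
Control mean = sum / n_c = 7.52314 / 5 = 1.504628
Recovered sample variance s_r^2 = 1.70857e-08
Control sample variance s_c^2 = 5.957e-08
Welch SE (unpooled) = sqrt(s_r^2/n_r + s_c^2/n_c) = sqrt(2.13571e-09 + 1.1914e-08) = sqrt(1.40497e-08) = 0.000118531
|mean_r - mean_c| = 9.2e-05
t = 9.2e-05 / 0.000118531 = 0.78

0.78


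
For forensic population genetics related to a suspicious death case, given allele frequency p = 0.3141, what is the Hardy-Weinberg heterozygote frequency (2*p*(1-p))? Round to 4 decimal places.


Hardy-Weinberg heterozygote frequency:
q = 1 - p = 1 - 0.3141 = 0.6859
2pq = 2 * 0.3141 * 0.6859 = 0.4309

0.4309


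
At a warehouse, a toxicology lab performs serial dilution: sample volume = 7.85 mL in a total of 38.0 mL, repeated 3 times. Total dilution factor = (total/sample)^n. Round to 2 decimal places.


Dilution factor calculation:
Single dilution = V_total / V_sample = 38.0 / 7.85 ≈ 4.840764
Number of dilutions = 3
Total DF = (38.0 / 7.85)^3 (full precision, rounded at the end) = 113.43

113.43


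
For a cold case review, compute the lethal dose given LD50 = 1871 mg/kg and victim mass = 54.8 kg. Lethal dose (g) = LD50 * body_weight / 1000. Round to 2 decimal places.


Lethal dose calculation:
Lethal dose = LD50 * body_weight / 1000
= 1871 * 54.8 / 1000
= 102530.8 / 1000
= 102.53 g

102.53


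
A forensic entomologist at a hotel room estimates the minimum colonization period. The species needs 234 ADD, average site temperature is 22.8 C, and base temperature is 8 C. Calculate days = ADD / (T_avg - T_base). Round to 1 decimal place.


Insect development time:
Effective temperature = avg_temp - T_base = 22.8 - 8 = 14.8 C
Days = ADD / effective_temp = 234 / 14.8 = 15.8 days

15.8


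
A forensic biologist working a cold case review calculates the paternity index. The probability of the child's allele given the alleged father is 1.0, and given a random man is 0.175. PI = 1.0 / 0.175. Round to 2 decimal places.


Paternity Index calculation:
PI = P(allele|father) / P(allele|random)
PI = 1.0 / 0.175
PI = 5.71

5.71


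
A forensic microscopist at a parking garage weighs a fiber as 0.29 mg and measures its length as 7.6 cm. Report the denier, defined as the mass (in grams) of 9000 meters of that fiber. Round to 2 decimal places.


Denier calculation:
Mass in grams = 0.29 mg / 1000 = 0.00029 g
Length in meters = 7.6 cm / 100 = 0.076 m
Linear density = mass / length = 0.00029 / 0.076 = 0.00381579 g/m
Denier = (g/m) * 9000 = 0.00381579 * 9000 = 34.34

34.34


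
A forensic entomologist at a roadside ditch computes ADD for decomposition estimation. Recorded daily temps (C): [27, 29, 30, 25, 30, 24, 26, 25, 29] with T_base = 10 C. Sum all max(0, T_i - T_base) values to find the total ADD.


Computing ADD day by day:
Day 1: max(0, 27 - 10) = 17
Day 2: max(0, 29 - 10) = 19
Day 3: max(0, 30 - 10) = 20
Day 4: max(0, 25 - 10) = 15
Day 5: max(0, 30 - 10) = 20
Day 6: max(0, 24 - 10) = 14
Day 7: max(0, 26 - 10) = 16
Day 8: max(0, 25 - 10) = 15
Day 9: max(0, 29 - 10) = 19
Total ADD = 155

155


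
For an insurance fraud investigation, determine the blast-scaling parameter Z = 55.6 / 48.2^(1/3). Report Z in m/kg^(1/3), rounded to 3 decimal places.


Scaled distance calculation:
W^(1/3) = 48.2^(1/3) = 3.639282
Z = R / W^(1/3) = 55.6 / 3.639282
Z = 15.278 m/kg^(1/3)

15.278


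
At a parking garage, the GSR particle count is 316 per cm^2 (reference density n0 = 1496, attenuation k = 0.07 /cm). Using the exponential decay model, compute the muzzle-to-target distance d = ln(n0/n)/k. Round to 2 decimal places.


GSR distance calculation:
n0/n = 1496 / 316 = 4.734177
ln(n0/n) = 1.554808
d = 1.554808 / 0.07 = 22.21 cm

22.21


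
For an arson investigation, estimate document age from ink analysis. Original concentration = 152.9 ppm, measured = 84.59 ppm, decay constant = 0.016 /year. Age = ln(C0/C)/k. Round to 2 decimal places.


Document age estimation:
C0/C = 152.9 / 84.59 = 1.807542
ln(C0/C) = 0.591968
t = 0.591968 / 0.016 = 37.00 years

37.00


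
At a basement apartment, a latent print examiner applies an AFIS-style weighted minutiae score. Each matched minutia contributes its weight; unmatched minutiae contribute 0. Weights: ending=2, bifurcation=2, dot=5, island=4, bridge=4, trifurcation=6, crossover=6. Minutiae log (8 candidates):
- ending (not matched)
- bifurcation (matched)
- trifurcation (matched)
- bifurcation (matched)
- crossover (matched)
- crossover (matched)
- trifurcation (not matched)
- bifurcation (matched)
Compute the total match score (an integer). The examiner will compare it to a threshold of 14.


Weighted minutiae match score:
  ending: not matched, +0
  bifurcation: matched, +2 (running total 2)
  trifurcation: matched, +6 (running total 8)
  bifurcation: matched, +2 (running total 10)
  crossover: matched, +6 (running total 16)
  crossover: matched, +6 (running total 22)
  trifurcation: not matched, +0
  bifurcation: matched, +2 (running total 24)
Total score = 24
Threshold = 14; verdict = identification

24


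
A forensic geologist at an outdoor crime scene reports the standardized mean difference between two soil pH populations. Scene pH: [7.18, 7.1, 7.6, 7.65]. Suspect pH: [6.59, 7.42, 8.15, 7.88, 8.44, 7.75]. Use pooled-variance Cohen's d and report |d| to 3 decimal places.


Pooled-variance Cohen's d for soil pH comparison:
Scene mean = 29.53 / 4 = 7.3825
Suspect mean = 46.23 / 6 = 7.705
Scene sample variance s_s^2 = 0.079892
Suspect sample variance s_c^2 = 0.41907
Pooled variance = ((n_s-1)*s_s^2 + (n_c-1)*s_c^2) / (n_s + n_c - 2) = 0.291878
Pooled SD = sqrt(0.291878) = 0.540257
Mean difference = -0.3225
|d| = |-0.3225| / 0.540257 = 0.597

0.597


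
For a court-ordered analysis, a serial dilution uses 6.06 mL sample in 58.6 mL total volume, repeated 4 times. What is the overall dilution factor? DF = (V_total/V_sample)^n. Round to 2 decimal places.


Dilution factor calculation:
Single dilution = V_total / V_sample = 58.6 / 6.06 ≈ 9.669967
Number of dilutions = 4
Total DF = (58.6 / 6.06)^4 (full precision, rounded at the end) = 8743.80

8743.80


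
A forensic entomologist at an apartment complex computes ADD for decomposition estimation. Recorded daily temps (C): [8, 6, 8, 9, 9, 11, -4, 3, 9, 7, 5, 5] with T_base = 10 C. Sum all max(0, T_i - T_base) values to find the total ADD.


Computing ADD day by day:
Day 1: max(0, 8 - 10) = 0
Day 2: max(0, 6 - 10) = 0
Day 3: max(0, 8 - 10) = 0
Day 4: max(0, 9 - 10) = 0
Day 5: max(0, 9 - 10) = 0
Day 6: max(0, 11 - 10) = 1
Day 7: max(0, -4 - 10) = 0
Day 8: max(0, 3 - 10) = 0
Day 9: max(0, 9 - 10) = 0
Day 10: max(0, 7 - 10) = 0
Day 11: max(0, 5 - 10) = 0
Day 12: max(0, 5 - 10) = 0
Total ADD = 1

1


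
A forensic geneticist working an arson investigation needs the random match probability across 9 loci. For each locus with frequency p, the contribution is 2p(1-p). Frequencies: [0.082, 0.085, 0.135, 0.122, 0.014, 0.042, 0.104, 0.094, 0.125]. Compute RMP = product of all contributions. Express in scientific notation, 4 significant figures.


Computing RMP for 9 loci:
Locus 1: 2 * 0.082 * 0.918 = 0.150552
Locus 2: 2 * 0.085 * 0.915 = 0.15555
Locus 3: 2 * 0.135 * 0.865 = 0.23355
Locus 4: 2 * 0.122 * 0.878 = 0.214232
Locus 5: 2 * 0.014 * 0.986 = 0.027608
Locus 6: 2 * 0.042 * 0.958 = 0.080472
Locus 7: 2 * 0.104 * 0.896 = 0.186368
Locus 8: 2 * 0.094 * 0.906 = 0.170328
Locus 9: 2 * 0.125 * 0.875 = 0.21875
RMP = 1.808e-08

1.808e-08


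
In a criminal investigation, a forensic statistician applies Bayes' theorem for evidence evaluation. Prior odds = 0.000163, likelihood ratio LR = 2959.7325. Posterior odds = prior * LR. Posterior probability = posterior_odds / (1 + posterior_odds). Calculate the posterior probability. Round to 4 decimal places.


Bayesian evidence evaluation:
Posterior odds = prior_odds * LR = 0.000163 * 2959.7325 = 0.4824364
Posterior probability = posterior_odds / (1 + posterior_odds)
= 0.4824364 / (1 + 0.4824364)
= 0.4824364 / 1.4824364
= 0.3254

0.3254


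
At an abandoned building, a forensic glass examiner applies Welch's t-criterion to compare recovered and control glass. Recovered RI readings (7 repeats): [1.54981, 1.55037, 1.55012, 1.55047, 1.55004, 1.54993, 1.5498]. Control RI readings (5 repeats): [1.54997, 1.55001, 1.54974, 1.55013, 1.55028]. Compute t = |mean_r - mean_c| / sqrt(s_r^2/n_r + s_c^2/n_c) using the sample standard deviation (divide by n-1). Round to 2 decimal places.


Welch's t-criterion for glass RI comparison:
Recovered mean = sum / n_r = 10.85054 / 7 = 1.5500771
Control mean = sum / n_c = 7.75013 / 5 = 1.550026
Recovered sample variance s_r^2 = 6.88571e-08
Control sample variance s_c^2 = 4.013e-08
Welch SE (unpooled) = sqrt(s_r^2/n_r + s_c^2/n_c) = sqrt(9.83673e-09 + 8.026e-09) = sqrt(1.78627e-08) = 0.000133651
|mean_r - mean_c| = 5.11429e-05
t = 5.11429e-05 / 0.000133651 = 0.38

0.38


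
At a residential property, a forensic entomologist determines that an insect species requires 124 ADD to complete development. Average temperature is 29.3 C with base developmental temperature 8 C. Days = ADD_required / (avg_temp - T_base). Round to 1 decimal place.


Insect development time:
Effective temperature = avg_temp - T_base = 29.3 - 8 = 21.3 C
Days = ADD / effective_temp = 124 / 21.3 = 5.8 days

5.8


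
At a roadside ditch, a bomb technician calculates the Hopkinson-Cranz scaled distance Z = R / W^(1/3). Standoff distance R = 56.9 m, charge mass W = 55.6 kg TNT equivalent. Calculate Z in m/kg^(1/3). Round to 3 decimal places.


Scaled distance calculation:
W^(1/3) = 55.6^(1/3) = 3.816731
Z = R / W^(1/3) = 56.9 / 3.816731
Z = 14.908 m/kg^(1/3)

14.908


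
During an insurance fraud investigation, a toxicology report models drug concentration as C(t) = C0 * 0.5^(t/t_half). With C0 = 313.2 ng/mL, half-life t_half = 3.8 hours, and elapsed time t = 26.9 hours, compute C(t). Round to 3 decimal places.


Drug concentration decay:
Number of half-lives = t / t_half = 26.9 / 3.8 = 7.078947
Decay factor = 0.5^7.078947 = 0.00739647
C(t) = 313.2 * 0.00739647 = 2.317 ng/mL

2.317


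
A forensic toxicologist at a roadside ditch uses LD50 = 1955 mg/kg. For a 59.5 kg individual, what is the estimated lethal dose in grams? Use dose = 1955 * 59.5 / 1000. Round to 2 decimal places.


Lethal dose calculation:
Lethal dose = LD50 * body_weight / 1000
= 1955 * 59.5 / 1000
= 116322.5 / 1000
= 116.32 g

116.32


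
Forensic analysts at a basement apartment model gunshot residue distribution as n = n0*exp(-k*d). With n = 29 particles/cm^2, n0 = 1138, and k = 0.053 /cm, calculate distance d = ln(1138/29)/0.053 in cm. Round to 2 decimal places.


GSR distance calculation:
n0/n = 1138 / 29 = 39.241379
ln(n0/n) = 3.669732
d = 3.669732 / 0.053 = 69.24 cm

69.24


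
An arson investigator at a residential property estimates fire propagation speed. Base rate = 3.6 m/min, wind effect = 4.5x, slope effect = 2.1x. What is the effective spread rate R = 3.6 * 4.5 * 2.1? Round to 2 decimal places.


Fire spread rate calculation:
R = R0 * wind_factor * slope_factor
= 3.6 * 4.5 * 2.1
= 16.2 * 2.1
= 34.02 m/min

34.02


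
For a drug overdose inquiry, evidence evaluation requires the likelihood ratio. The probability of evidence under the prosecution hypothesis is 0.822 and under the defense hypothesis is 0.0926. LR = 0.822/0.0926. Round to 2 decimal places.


Likelihood ratio calculation:
LR = P(E|Hp) / P(E|Hd)
LR = 0.822 / 0.0926
LR = 8.88

8.88


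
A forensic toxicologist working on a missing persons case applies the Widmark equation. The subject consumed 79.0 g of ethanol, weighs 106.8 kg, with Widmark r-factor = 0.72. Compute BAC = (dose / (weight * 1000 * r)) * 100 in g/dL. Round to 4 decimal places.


Applying the Widmark formula:
BAC = (dose_g / (body_wt * 1000 * r)) * 100
Denominator = 106.8 * 1000 * 0.72 = 76896
BAC = (79.0 / 76896) * 100
BAC = 0.1027 g/dL

0.1027


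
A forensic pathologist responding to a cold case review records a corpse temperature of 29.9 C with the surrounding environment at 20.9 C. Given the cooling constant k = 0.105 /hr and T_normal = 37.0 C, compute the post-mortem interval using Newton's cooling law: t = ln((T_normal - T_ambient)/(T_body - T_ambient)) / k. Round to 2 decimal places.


Using Newton's law of cooling:
t = ln((T_normal - T_ambient) / (T_body - T_ambient)) / k
T_normal - T_ambient = 16.1
T_body - T_ambient = 9.0
Ratio = 1.788889
ln(ratio) = 0.581595
t = 0.581595 / 0.105 = 5.54 hours

5.54


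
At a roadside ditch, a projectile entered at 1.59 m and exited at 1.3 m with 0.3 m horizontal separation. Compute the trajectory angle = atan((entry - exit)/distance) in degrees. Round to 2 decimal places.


Bullet trajectory angle:
Height difference = 1.59 - 1.3 = 0.29 m
angle = atan(0.29 / 0.3)
angle = atan(0.966667)
angle = 44.03 degrees

44.03


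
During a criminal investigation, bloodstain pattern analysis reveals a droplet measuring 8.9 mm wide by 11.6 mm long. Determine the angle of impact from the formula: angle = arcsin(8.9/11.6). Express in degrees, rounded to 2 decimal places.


Blood spatter impact angle calculation:
width / length = 8.9 / 11.6 = 0.767241
angle = arcsin(0.767241)
angle = 50.11 degrees

50.11


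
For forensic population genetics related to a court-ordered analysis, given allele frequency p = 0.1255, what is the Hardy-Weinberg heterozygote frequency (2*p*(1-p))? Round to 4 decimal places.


Hardy-Weinberg heterozygote frequency:
q = 1 - p = 1 - 0.1255 = 0.8745
2pq = 2 * 0.1255 * 0.8745 = 0.2195

0.2195


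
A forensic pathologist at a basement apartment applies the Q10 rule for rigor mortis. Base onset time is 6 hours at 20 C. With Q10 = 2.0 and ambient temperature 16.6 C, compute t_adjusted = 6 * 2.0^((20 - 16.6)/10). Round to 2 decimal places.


Rigor mortis time adjustment:
Exponent = (T_ref - T_actual) / 10 = (20 - 16.6) / 10 = 0.34
Q10 factor = 2.0^0.34 = 1.26576
t_adjusted = 6 * 1.26576 = 7.59 hours

7.59


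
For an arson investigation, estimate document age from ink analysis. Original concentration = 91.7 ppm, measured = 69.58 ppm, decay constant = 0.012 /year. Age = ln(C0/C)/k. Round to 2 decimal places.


Document age estimation:
C0/C = 91.7 / 69.58 = 1.317907
ln(C0/C) = 0.276045
t = 0.276045 / 0.012 = 23.00 years

23.00


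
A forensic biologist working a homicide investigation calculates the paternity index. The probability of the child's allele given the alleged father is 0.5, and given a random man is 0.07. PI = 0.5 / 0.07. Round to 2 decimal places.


Paternity Index calculation:
PI = P(allele|father) / P(allele|random)
PI = 0.5 / 0.07
PI = 7.14

7.14


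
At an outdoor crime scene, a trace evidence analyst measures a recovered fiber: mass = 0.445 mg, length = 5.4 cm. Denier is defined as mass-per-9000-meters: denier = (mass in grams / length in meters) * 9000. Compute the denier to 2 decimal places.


Denier calculation:
Mass in grams = 0.445 mg / 1000 = 0.000445 g
Length in meters = 5.4 cm / 100 = 0.054 m
Linear density = mass / length = 0.000445 / 0.054 = 0.00824074 g/m
Denier = (g/m) * 9000 = 0.00824074 * 9000 = 74.17

74.17


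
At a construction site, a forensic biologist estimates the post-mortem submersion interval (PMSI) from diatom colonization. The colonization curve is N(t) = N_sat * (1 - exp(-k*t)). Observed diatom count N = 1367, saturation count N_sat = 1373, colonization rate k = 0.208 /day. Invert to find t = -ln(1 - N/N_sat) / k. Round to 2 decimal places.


PMSI from diatom colonization curve:
N / N_sat = 1367 / 1373 = 0.99563
1 - N/N_sat = 0.00437
ln(1 - N/N_sat) = -5.432992
t = -ln(1 - N/N_sat) / k = -(-5.432992) / 0.208 = 26.12 days

26.12


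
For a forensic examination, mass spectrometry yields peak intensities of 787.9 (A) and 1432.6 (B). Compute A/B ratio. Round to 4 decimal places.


Spectral peak ratio:
Peak A = 787.9 counts
Peak B = 1432.6 counts
Ratio = 787.9 / 1432.6 = 0.5500

0.5500


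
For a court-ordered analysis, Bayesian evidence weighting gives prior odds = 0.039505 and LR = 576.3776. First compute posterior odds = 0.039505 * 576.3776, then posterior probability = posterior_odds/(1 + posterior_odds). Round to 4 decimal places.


Bayesian evidence evaluation:
Posterior odds = prior_odds * LR = 0.039505 * 576.3776 = 22.7698
Posterior probability = posterior_odds / (1 + posterior_odds)
= 22.7698 / (1 + 22.7698)
= 22.7698 / 23.7698
= 0.9579

0.9579


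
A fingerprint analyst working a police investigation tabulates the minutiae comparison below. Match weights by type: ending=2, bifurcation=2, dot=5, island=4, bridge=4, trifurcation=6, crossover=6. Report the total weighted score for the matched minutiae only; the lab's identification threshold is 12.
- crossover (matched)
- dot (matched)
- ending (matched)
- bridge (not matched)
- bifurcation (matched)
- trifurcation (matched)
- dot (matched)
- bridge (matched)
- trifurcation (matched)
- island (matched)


Weighted minutiae match score:
  crossover: matched, +6 (running total 6)
  dot: matched, +5 (running total 11)
  ending: matched, +2 (running total 13)
  bridge: not matched, +0
  bifurcation: matched, +2 (running total 15)
  trifurcation: matched, +6 (running total 21)
  dot: matched, +5 (running total 26)
  bridge: matched, +4 (running total 30)
  trifurcation: matched, +6 (running total 36)
  island: matched, +4 (running total 40)
Total score = 40
Threshold = 12; verdict = identification

40


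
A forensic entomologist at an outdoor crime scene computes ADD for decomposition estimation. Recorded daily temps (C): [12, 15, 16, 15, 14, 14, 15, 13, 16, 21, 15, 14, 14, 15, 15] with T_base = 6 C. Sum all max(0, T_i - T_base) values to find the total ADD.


Computing ADD day by day:
Day 1: max(0, 12 - 6) = 6
Day 2: max(0, 15 - 6) = 9
Day 3: max(0, 16 - 6) = 10
Day 4: max(0, 15 - 6) = 9
Day 5: max(0, 14 - 6) = 8
Day 6: max(0, 14 - 6) = 8
Day 7: max(0, 15 - 6) = 9
Day 8: max(0, 13 - 6) = 7
Day 9: max(0, 16 - 6) = 10
Day 10: max(0, 21 - 6) = 15
Day 11: max(0, 15 - 6) = 9
Day 12: max(0, 14 - 6) = 8
Day 13: max(0, 14 - 6) = 8
Day 14: max(0, 15 - 6) = 9
Day 15: max(0, 15 - 6) = 9
Total ADD = 134

134


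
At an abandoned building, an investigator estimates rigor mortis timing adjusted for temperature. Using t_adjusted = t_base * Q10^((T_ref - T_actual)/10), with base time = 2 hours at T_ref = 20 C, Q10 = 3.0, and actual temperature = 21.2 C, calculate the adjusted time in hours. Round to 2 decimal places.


Rigor mortis time adjustment:
Exponent = (T_ref - T_actual) / 10 = (20 - 21.2) / 10 = -0.12
Q10 factor = 3.0^-0.12 = 0.87649
t_adjusted = 2 * 0.87649 = 1.75 hours

1.75


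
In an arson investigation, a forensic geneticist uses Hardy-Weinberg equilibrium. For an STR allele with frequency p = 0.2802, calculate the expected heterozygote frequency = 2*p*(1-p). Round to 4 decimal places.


Hardy-Weinberg heterozygote frequency:
q = 1 - p = 1 - 0.2802 = 0.7198
2pq = 2 * 0.2802 * 0.7198 = 0.4034

0.4034


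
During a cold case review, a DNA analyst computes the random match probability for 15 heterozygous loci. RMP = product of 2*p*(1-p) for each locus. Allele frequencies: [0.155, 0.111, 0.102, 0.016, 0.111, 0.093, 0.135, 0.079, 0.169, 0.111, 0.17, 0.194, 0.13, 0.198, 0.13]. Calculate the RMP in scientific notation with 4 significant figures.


Computing RMP for 15 loci:
Locus 1: 2 * 0.155 * 0.845 = 0.26195
Locus 2: 2 * 0.111 * 0.889 = 0.197358
Locus 3: 2 * 0.102 * 0.898 = 0.183192
Locus 4: 2 * 0.016 * 0.984 = 0.031488
Locus 5: 2 * 0.111 * 0.889 = 0.197358
Locus 6: 2 * 0.093 * 0.907 = 0.168702
Locus 7: 2 * 0.135 * 0.865 = 0.23355
Locus 8: 2 * 0.079 * 0.921 = 0.145518
Locus 9: 2 * 0.169 * 0.831 = 0.280878
Locus 10: 2 * 0.111 * 0.889 = 0.197358
Locus 11: 2 * 0.17 * 0.83 = 0.2822
Locus 12: 2 * 0.194 * 0.806 = 0.312728
Locus 13: 2 * 0.13 * 0.87 = 0.2262
Locus 14: 2 * 0.198 * 0.802 = 0.317592
Locus 15: 2 * 0.13 * 0.87 = 0.2262
RMP = 2.683e-11

2.683e-11


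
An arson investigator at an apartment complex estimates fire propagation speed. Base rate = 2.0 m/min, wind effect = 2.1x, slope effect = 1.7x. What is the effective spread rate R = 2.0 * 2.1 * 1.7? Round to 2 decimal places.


Fire spread rate calculation:
R = R0 * wind_factor * slope_factor
= 2.0 * 2.1 * 1.7
= 4.2 * 1.7
= 7.14 m/min

7.14


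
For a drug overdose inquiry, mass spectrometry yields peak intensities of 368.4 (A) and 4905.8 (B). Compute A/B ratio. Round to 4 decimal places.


Spectral peak ratio:
Peak A = 368.4 counts
Peak B = 4905.8 counts
Ratio = 368.4 / 4905.8 = 0.0751

0.0751


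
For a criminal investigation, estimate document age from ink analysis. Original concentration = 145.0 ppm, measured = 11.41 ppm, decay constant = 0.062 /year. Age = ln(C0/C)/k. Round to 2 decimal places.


Document age estimation:
C0/C = 145.0 / 11.41 = 12.708151
ln(C0/C) = 2.542244
t = 2.542244 / 0.062 = 41.00 years

41.00


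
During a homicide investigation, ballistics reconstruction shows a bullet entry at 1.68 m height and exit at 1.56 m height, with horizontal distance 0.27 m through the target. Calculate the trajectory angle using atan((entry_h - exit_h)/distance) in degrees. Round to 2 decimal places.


Bullet trajectory angle:
Height difference = 1.68 - 1.56 = 0.12 m
angle = atan(0.12 / 0.27)
angle = atan(0.444444)
angle = 23.96 degrees

23.96


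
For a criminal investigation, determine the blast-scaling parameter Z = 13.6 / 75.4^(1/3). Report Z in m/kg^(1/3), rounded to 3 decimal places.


Scaled distance calculation:
W^(1/3) = 75.4^(1/3) = 4.224647
Z = R / W^(1/3) = 13.6 / 4.224647
Z = 3.219 m/kg^(1/3)

3.219


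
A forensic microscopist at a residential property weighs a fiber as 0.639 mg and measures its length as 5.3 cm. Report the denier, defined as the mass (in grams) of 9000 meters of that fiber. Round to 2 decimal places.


Denier calculation:
Mass in grams = 0.639 mg / 1000 = 0.000639 g
Length in meters = 5.3 cm / 100 = 0.053 m
Linear density = mass / length = 0.000639 / 0.053 = 0.0120566 g/m
Denier = (g/m) * 9000 = 0.0120566 * 9000 = 108.51

108.51


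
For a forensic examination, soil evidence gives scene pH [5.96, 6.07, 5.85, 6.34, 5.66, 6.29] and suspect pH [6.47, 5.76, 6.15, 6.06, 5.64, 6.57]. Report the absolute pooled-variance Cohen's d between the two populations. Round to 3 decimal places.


Pooled-variance Cohen's d for soil pH comparison:
Scene mean = 36.17 / 6 = 6.028333
Suspect mean = 36.65 / 6 = 6.108333
Scene sample variance s_s^2 = 0.067897
Suspect sample variance s_c^2 = 0.137737
Pooled variance = ((n_s-1)*s_s^2 + (n_c-1)*s_c^2) / (n_s + n_c - 2) = 0.102817
Pooled SD = sqrt(0.102817) = 0.320651
Mean difference = -0.08
|d| = |-0.08| / 0.320651 = 0.249

0.249


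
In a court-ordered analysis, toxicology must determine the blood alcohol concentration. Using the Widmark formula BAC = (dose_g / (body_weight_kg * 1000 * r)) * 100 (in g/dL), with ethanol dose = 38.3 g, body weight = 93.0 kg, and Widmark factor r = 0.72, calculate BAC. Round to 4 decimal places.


Applying the Widmark formula:
BAC = (dose_g / (body_wt * 1000 * r)) * 100
Denominator = 93.0 * 1000 * 0.72 = 66960
BAC = (38.3 / 66960) * 100
BAC = 0.0572 g/dL

0.0572


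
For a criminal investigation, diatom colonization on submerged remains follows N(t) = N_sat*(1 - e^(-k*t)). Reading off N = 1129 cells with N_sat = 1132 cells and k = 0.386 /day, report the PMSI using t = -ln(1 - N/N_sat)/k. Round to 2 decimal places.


PMSI from diatom colonization curve:
N / N_sat = 1129 / 1132 = 0.99735
1 - N/N_sat = 0.00265
ln(1 - N/N_sat) = -5.933196
t = -ln(1 - N/N_sat) / k = -(-5.933196) / 0.386 = 15.37 days

15.37


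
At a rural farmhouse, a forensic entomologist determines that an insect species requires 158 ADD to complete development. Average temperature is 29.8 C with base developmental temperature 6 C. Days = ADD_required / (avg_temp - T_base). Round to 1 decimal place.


Insect development time:
Effective temperature = avg_temp - T_base = 29.8 - 6 = 23.8 C
Days = ADD / effective_temp = 158 / 23.8 = 6.6 days

6.6


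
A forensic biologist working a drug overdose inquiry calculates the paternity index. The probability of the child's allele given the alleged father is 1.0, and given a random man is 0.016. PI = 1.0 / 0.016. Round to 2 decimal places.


Paternity Index calculation:
PI = P(allele|father) / P(allele|random)
PI = 1.0 / 0.016
PI = 62.50

62.50


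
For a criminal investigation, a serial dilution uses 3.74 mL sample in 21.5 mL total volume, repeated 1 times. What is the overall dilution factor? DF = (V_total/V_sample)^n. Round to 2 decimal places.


Dilution factor calculation:
Single dilution = V_total / V_sample = 21.5 / 3.74 ≈ 5.748663
Number of dilutions = 1
Total DF = (21.5 / 3.74)^1 (full precision, rounded at the end) = 5.75

5.75


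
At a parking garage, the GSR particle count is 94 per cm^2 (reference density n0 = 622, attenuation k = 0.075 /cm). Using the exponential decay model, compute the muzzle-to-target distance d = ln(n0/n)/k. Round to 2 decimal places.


GSR distance calculation:
n0/n = 622 / 94 = 6.617021
ln(n0/n) = 1.889645
d = 1.889645 / 0.075 = 25.20 cm

25.20


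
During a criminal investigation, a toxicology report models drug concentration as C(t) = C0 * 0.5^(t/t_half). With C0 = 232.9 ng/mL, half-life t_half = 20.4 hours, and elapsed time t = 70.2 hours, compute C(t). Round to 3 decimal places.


Drug concentration decay:
Number of half-lives = t / t_half = 70.2 / 20.4 = 3.441176
Decay factor = 0.5^3.441176 = 0.09206675
C(t) = 232.9 * 0.09206675 = 21.442 ng/mL

21.442


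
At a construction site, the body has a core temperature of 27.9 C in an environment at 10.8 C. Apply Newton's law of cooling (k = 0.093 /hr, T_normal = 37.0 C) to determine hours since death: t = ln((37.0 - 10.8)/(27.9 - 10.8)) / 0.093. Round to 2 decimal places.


Using Newton's law of cooling:
t = ln((T_normal - T_ambient) / (T_body - T_ambient)) / k
T_normal - T_ambient = 26.2
T_body - T_ambient = 17.1
Ratio = 1.532164
ln(ratio) = 0.426681
t = 0.426681 / 0.093 = 4.59 hours

4.59


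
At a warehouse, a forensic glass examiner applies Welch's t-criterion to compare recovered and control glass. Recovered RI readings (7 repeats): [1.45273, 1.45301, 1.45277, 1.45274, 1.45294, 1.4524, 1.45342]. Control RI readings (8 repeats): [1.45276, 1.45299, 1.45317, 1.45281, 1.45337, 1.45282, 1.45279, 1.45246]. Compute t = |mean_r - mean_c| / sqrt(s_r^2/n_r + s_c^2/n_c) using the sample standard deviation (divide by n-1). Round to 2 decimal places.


Welch's t-criterion for glass RI comparison:
Recovered mean = sum / n_r = 10.17001 / 7 = 1.4528586
Control mean = sum / n_c = 11.62317 / 8 = 1.4528963
Recovered sample variance s_r^2 = 9.89143e-08
Control sample variance s_c^2 = 7.73696e-08
Welch SE (unpooled) = sqrt(s_r^2/n_r + s_c^2/n_c) = sqrt(1.41306e-08 + 9.67121e-09) = sqrt(2.38018e-08) = 0.000154278
|mean_r - mean_c| = 3.76786e-05
t = 3.76786e-05 / 0.000154278 = 0.24

0.24


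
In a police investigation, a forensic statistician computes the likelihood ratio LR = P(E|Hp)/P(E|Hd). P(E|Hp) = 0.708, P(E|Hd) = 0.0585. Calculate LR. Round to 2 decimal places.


Likelihood ratio calculation:
LR = P(E|Hp) / P(E|Hd)
LR = 0.708 / 0.0585
LR = 12.10

12.10


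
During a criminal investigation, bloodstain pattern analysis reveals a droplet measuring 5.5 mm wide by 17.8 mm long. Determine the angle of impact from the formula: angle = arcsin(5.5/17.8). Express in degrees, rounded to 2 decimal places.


Blood spatter impact angle calculation:
width / length = 5.5 / 17.8 = 0.308989
angle = arcsin(0.308989)
angle = 18.00 degrees

18.00


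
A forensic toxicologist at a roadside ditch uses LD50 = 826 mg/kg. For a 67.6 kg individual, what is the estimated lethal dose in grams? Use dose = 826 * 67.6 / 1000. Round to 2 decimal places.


Lethal dose calculation:
Lethal dose = LD50 * body_weight / 1000
= 826 * 67.6 / 1000
= 55837.6 / 1000
= 55.84 g

55.84


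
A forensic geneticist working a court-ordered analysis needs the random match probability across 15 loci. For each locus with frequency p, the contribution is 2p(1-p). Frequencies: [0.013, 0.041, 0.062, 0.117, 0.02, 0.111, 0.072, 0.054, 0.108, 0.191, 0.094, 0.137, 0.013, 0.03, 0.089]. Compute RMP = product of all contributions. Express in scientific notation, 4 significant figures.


Computing RMP for 15 loci:
Locus 1: 2 * 0.013 * 0.987 = 0.025662
Locus 2: 2 * 0.041 * 0.959 = 0.078638
Locus 3: 2 * 0.062 * 0.938 = 0.116312
Locus 4: 2 * 0.117 * 0.883 = 0.206622
Locus 5: 2 * 0.02 * 0.98 = 0.0392
Locus 6: 2 * 0.111 * 0.889 = 0.197358
Locus 7: 2 * 0.072 * 0.928 = 0.133632
Locus 8: 2 * 0.054 * 0.946 = 0.102168
Locus 9: 2 * 0.108 * 0.892 = 0.192672
Locus 10: 2 * 0.191 * 0.809 = 0.309038
Locus 11: 2 * 0.094 * 0.906 = 0.170328
Locus 12: 2 * 0.137 * 0.863 = 0.236462
Locus 13: 2 * 0.013 * 0.987 = 0.025662
Locus 14: 2 * 0.03 * 0.97 = 0.0582
Locus 15: 2 * 0.089 * 0.911 = 0.162158
RMP = 2.975e-15

2.975e-15


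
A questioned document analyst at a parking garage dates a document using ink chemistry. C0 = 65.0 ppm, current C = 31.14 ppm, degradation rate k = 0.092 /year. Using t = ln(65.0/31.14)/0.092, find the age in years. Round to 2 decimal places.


Document age estimation:
C0/C = 65.0 / 31.14 = 2.087347
ln(C0/C) = 0.735894
t = 0.735894 / 0.092 = 8.00 years

8.00


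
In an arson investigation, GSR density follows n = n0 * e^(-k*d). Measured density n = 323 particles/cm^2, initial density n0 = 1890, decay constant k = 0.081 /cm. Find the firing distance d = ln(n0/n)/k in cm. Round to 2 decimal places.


GSR distance calculation:
n0/n = 1890 / 323 = 5.851393
ln(n0/n) = 1.76668
d = 1.76668 / 0.081 = 21.81 cm

21.81


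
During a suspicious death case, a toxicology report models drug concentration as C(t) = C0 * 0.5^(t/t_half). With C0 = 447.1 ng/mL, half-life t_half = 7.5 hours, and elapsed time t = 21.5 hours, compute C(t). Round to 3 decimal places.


Drug concentration decay:
Number of half-lives = t / t_half = 21.5 / 7.5 = 2.866667
Decay factor = 0.5^2.866667 = 0.13710309
C(t) = 447.1 * 0.13710309 = 61.299 ng/mL

61.299


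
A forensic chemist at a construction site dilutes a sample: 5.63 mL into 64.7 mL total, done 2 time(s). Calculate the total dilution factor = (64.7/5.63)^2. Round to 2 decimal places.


Dilution factor calculation:
Single dilution = V_total / V_sample = 64.7 / 5.63 ≈ 11.492007
Number of dilutions = 2
Total DF = (64.7 / 5.63)^2 (full precision, rounded at the end) = 132.07

132.07


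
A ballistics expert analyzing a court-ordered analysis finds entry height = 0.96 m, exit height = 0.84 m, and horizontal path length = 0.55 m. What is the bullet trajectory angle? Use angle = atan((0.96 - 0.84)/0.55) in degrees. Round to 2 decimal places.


Bullet trajectory angle:
Height difference = 0.96 - 0.84 = 0.12 m
angle = atan(0.12 / 0.55)
angle = atan(0.218182)
angle = 12.31 degrees

12.31


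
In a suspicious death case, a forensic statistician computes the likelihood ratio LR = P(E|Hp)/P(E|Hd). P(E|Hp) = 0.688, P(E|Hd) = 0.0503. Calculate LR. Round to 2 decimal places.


Likelihood ratio calculation:
LR = P(E|Hp) / P(E|Hd)
LR = 0.688 / 0.0503
LR = 13.68

13.68


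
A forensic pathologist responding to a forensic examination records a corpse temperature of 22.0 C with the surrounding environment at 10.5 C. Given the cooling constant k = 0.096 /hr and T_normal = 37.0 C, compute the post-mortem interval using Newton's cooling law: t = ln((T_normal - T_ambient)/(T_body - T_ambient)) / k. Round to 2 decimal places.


Using Newton's law of cooling:
t = ln((T_normal - T_ambient) / (T_body - T_ambient)) / k
T_normal - T_ambient = 26.5
T_body - T_ambient = 11.5
Ratio = 2.304348
ln(ratio) = 0.834798
t = 0.834798 / 0.096 = 8.70 hours

8.70


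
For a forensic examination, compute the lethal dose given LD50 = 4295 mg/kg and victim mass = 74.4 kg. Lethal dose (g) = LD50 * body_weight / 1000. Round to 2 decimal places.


Lethal dose calculation:
Lethal dose = LD50 * body_weight / 1000
= 4295 * 74.4 / 1000
= 319548 / 1000
= 319.55 g

319.55


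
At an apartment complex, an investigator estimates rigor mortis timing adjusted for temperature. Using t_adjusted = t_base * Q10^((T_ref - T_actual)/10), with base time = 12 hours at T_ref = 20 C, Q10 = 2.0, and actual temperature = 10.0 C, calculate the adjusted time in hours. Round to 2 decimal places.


Rigor mortis time adjustment:
Exponent = (T_ref - T_actual) / 10 = (20 - 10.0) / 10 = 1
Q10 factor = 2.0^1 = 2
t_adjusted = 12 * 2 = 24.00 hours

24.00


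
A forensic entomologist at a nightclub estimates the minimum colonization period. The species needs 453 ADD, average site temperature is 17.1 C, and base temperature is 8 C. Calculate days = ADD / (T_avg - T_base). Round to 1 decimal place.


Insect development time:
Effective temperature = avg_temp - T_base = 17.1 - 8 = 9.1 C
Days = ADD / effective_temp = 453 / 9.1 = 49.8 days

49.8


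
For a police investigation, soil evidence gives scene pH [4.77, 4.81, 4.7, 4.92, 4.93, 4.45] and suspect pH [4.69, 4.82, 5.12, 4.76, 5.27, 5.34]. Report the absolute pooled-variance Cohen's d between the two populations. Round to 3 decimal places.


Pooled-variance Cohen's d for soil pH comparison:
Scene mean = 28.58 / 6 = 4.763333
Suspect mean = 30 / 6 = 5
Scene sample variance s_s^2 = 0.031347
Suspect sample variance s_c^2 = 0.0778
Pooled variance = ((n_s-1)*s_s^2 + (n_c-1)*s_c^2) / (n_s + n_c - 2) = 0.054573
Pooled SD = sqrt(0.054573) = 0.233609
Mean difference = -0.236667
|d| = |-0.236667| / 0.233609 = 1.013

1.013


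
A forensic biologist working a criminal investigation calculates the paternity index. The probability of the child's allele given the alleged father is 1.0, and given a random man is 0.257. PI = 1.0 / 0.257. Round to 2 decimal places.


Paternity Index calculation:
PI = P(allele|father) / P(allele|random)
PI = 1.0 / 0.257
PI = 3.89

3.89


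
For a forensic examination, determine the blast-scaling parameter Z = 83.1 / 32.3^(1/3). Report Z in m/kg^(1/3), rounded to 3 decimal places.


Scaled distance calculation:
W^(1/3) = 32.3^(1/3) = 3.184693
Z = R / W^(1/3) = 83.1 / 3.184693
Z = 26.094 m/kg^(1/3)

26.094


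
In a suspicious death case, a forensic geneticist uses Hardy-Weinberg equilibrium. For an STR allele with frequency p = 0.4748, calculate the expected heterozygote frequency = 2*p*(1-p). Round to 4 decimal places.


Hardy-Weinberg heterozygote frequency:
q = 1 - p = 1 - 0.4748 = 0.5252
2pq = 2 * 0.4748 * 0.5252 = 0.4987

0.4987


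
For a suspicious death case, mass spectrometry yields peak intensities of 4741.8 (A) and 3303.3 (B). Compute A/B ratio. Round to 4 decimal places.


Spectral peak ratio:
Peak A = 4741.8 counts
Peak B = 3303.3 counts
Ratio = 4741.8 / 3303.3 = 1.4355

1.4355


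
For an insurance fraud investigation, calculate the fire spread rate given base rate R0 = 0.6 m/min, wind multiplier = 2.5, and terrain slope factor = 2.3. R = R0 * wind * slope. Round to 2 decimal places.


Fire spread rate calculation:
R = R0 * wind_factor * slope_factor
= 0.6 * 2.5 * 2.3
= 1.5 * 2.3
= 3.45 m/min

3.45


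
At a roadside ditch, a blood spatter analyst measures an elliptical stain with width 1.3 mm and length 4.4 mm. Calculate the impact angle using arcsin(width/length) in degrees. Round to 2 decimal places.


Blood spatter impact angle calculation:
width / length = 1.3 / 4.4 = 0.295455
angle = arcsin(0.295455)
angle = 17.18 degrees

17.18


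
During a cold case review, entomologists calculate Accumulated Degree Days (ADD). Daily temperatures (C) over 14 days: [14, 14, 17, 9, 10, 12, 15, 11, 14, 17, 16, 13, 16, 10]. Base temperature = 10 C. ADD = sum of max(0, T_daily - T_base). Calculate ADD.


Computing ADD day by day:
Day 1: max(0, 14 - 10) = 4
Day 2: max(0, 14 - 10) = 4
Day 3: max(0, 17 - 10) = 7
Day 4: max(0, 9 - 10) = 0
Day 5: max(0, 10 - 10) = 0
Day 6: max(0, 12 - 10) = 2
Day 7: max(0, 15 - 10) = 5
Day 8: max(0, 11 - 10) = 1
Day 9: max(0, 14 - 10) = 4
Day 10: max(0, 17 - 10) = 7
Day 11: max(0, 16 - 10) = 6
Day 12: max(0, 13 - 10) = 3
Day 13: max(0, 16 - 10) = 6
Day 14: max(0, 10 - 10) = 0
Total ADD = 49

49


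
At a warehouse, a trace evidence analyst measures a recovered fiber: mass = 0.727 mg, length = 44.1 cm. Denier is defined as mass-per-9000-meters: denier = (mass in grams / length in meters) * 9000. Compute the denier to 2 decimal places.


Denier calculation:
Mass in grams = 0.727 mg / 1000 = 0.000727 g
Length in meters = 44.1 cm / 100 = 0.441 m
Linear density = mass / length = 0.000727 / 0.441 = 0.00164853 g/m
Denier = (g/m) * 9000 = 0.00164853 * 9000 = 14.84

14.84
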